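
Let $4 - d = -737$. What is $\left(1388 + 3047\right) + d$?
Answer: $5176$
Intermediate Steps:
$d = 741$ ($d = 4 - -737 = 4 + 737 = 741$)
$\left(1388 + 3047\right) + d = \left(1388 + 3047\right) + 741 = 4435 + 741 = 5176$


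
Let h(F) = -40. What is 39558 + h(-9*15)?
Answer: 39518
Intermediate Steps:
39558 + h(-9*15) = 39558 - 40 = 39518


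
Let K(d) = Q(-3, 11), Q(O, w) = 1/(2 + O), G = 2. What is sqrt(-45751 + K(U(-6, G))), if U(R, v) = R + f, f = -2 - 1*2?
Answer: 2*I*sqrt(11438) ≈ 213.9*I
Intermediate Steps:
f = -4 (f = -2 - 2 = -4)
U(R, v) = -4 + R (U(R, v) = R - 4 = -4 + R)
K(d) = -1 (K(d) = 1/(2 - 3) = 1/(-1) = -1)
sqrt(-45751 + K(U(-6, G))) = sqrt(-45751 - 1) = sqrt(-45752) = 2*I*sqrt(11438)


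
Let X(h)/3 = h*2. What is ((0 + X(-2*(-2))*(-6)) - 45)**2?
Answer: 35721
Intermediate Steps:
X(h) = 6*h (X(h) = 3*(h*2) = 3*(2*h) = 6*h)
((0 + X(-2*(-2))*(-6)) - 45)**2 = ((0 + (6*(-2*(-2)))*(-6)) - 45)**2 = ((0 + (6*4)*(-6)) - 45)**2 = ((0 + 24*(-6)) - 45)**2 = ((0 - 144) - 45)**2 = (-144 - 45)**2 = (-189)**2 = 35721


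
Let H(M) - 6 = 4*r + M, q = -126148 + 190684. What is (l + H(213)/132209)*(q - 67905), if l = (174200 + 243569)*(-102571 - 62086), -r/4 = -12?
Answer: 30639271876279029534/132209 ≈ 2.3175e+14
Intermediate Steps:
q = 64536
r = 48 (r = -4*(-12) = 48)
l = -68788590233 (l = 417769*(-164657) = -68788590233)
H(M) = 198 + M (H(M) = 6 + (4*48 + M) = 6 + (192 + M) = 198 + M)
(l + H(213)/132209)*(q - 67905) = (-68788590233 + (198 + 213)/132209)*(64536 - 67905) = (-68788590233 + 411*(1/132209))*(-3369) = (-68788590233 + 411/132209)*(-3369) = -9094470726114286/132209*(-3369) = 30639271876279029534/132209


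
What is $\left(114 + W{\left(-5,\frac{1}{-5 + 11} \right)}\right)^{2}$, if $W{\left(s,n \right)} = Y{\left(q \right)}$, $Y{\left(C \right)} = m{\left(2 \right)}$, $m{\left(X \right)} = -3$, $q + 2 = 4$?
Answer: $12321$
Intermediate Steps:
$q = 2$ ($q = -2 + 4 = 2$)
$Y{\left(C \right)} = -3$
$W{\left(s,n \right)} = -3$
$\left(114 + W{\left(-5,\frac{1}{-5 + 11} \right)}\right)^{2} = \left(114 - 3\right)^{2} = 111^{2} = 12321$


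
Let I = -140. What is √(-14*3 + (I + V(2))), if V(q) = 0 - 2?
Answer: 2*I*√46 ≈ 13.565*I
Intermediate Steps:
V(q) = -2
√(-14*3 + (I + V(2))) = √(-14*3 + (-140 - 2)) = √(-42 - 142) = √(-184) = 2*I*√46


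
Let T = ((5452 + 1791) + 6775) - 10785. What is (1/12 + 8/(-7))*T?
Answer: -287737/84 ≈ -3425.4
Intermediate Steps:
T = 3233 (T = (7243 + 6775) - 10785 = 14018 - 10785 = 3233)
(1/12 + 8/(-7))*T = (1/12 + 8/(-7))*3233 = (1*(1/12) + 8*(-1/7))*3233 = (1/12 - 8/7)*3233 = -89/84*3233 = -287737/84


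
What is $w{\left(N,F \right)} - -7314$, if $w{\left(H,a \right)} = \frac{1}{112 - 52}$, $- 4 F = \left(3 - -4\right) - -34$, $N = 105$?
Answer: $\frac{438841}{60} \approx 7314.0$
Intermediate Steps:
$F = - \frac{41}{4}$ ($F = - \frac{\left(3 - -4\right) - -34}{4} = - \frac{\left(3 + 4\right) + 34}{4} = - \frac{7 + 34}{4} = \left(- \frac{1}{4}\right) 41 = - \frac{41}{4} \approx -10.25$)
$w{\left(H,a \right)} = \frac{1}{60}$
$w{\left(N,F \right)} - -7314 = \frac{1}{60} - -7314 = \frac{1}{60} + 7314 = \frac{438841}{60}$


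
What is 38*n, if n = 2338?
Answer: 88844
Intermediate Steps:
38*n = 38*2338 = 88844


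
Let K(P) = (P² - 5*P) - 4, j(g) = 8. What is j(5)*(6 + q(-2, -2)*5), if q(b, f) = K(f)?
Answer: 448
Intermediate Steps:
K(P) = -4 + P² - 5*P
q(b, f) = -4 + f² - 5*f
j(5)*(6 + q(-2, -2)*5) = 8*(6 + (-4 + (-2)² - 5*(-2))*5) = 8*(6 + (-4 + 4 + 10)*5) = 8*(6 + 10*5) = 8*(6 + 50) = 8*56 = 448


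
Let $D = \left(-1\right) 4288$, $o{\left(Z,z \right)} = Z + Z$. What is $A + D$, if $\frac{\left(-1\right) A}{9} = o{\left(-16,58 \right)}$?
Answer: $-4000$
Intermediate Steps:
$o{\left(Z,z \right)} = 2 Z$
$D = -4288$
$A = 288$ ($A = - 9 \cdot 2 \left(-16\right) = \left(-9\right) \left(-32\right) = 288$)
$A + D = 288 - 4288 = -4000$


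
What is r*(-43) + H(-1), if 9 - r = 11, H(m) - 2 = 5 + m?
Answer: 92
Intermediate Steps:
H(m) = 7 + m (H(m) = 2 + (5 + m) = 7 + m)
r = -2 (r = 9 - 1*11 = 9 - 11 = -2)
r*(-43) + H(-1) = -2*(-43) + (7 - 1) = 86 + 6 = 92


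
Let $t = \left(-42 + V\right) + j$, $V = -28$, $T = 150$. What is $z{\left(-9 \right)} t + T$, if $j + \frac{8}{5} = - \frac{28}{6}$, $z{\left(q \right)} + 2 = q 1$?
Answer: $\frac{14834}{15} \approx 988.93$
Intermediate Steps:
$z{\left(q \right)} = -2 + q$ ($z{\left(q \right)} = -2 + q 1 = -2 + q$)
$j = - \frac{94}{15}$ ($j = - \frac{8}{5} - \frac{28}{6} = - \frac{8}{5} - \frac{14}{3} = - \frac{94}{15} \approx -6.2667$)
$t = - \frac{1144}{15}$ ($t = \left(-42 - 28\right) - \frac{94}{15} = -70 - \frac{94}{15} = - \frac{1144}{15} \approx -76.267$)
$z{\left(-9 \right)} t + T = \left(-2 - 9\right) \left(- \frac{1144}{15}\right) + 150 = \left(-11\right) \left(- \frac{1144}{15}\right) + 150 = \frac{12584}{15} + 150 = \frac{14834}{15}$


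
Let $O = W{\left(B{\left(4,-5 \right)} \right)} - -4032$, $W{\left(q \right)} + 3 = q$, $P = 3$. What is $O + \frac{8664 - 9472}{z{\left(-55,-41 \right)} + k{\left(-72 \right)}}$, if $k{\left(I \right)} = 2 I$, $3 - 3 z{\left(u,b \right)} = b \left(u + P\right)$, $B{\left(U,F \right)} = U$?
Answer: $\frac{10330937}{2561} \approx 4033.9$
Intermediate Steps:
$W{\left(q \right)} = -3 + q$
$z{\left(u,b \right)} = 1 - \frac{b \left(3 + u\right)}{3}$ ($z{\left(u,b \right)} = 1 - \frac{b \left(u + 3\right)}{3} = 1 - \frac{b \left(3 + u\right)}{3}$)
$O = 4033$ ($O = \left(-3 + 4\right) - -4032 = 1 + 4032 = 4033$)
$O + \frac{8664 - 9472}{z{\left(-55,-41 \right)} + k{\left(-72 \right)}} = 4033 + \frac{8664 - 9472}{\left(1 - -41 - \left(- \frac{41}{3}\right) \left(-55\right)\right) + 2 \left(-72\right)} = 4033 - \frac{808}{\left(1 + 41 - \frac{2255}{3}\right) - 144} = 4033 - \frac{808}{- \frac{2129}{3} - 144} = 4033 - \frac{808}{- \frac{2561}{3}} = 4033 - - \frac{2424}{2561} = 4033 + \frac{2424}{2561} = \frac{10330937}{2561}$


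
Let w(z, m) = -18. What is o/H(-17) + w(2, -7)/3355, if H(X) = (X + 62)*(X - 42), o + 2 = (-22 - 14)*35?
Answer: 837244/1781505 ≈ 0.46996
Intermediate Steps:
o = -1262 (o = -2 + (-22 - 14)*35 = -2 - 36*35 = -2 - 1260 = -1262)
H(X) = (-42 + X)*(62 + X) (H(X) = (62 + X)*(-42 + X) = (-42 + X)*(62 + X))
o/H(-17) + w(2, -7)/3355 = -1262/(-2604 + (-17)² + 20*(-17)) - 18/3355 = -1262/(-2604 + 289 - 340) - 18*1/3355 = -1262/(-2655) - 18/3355 = -1262*(-1/2655) - 18/3355 = 1262/2655 - 18/3355 = 837244/1781505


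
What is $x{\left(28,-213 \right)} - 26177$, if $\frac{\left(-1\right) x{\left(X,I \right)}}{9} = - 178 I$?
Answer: $-367403$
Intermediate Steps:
$x{\left(X,I \right)} = 1602 I$ ($x{\left(X,I \right)} = - 9 \left(- 178 I\right) = 1602 I$)
$x{\left(28,-213 \right)} - 26177 = 1602 \left(-213\right) - 26177 = -341226 - 26177 = -367403$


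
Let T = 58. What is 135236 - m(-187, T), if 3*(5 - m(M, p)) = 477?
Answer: 135390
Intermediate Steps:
m(M, p) = -154 (m(M, p) = 5 - ⅓*477 = 5 - 159 = -154)
135236 - m(-187, T) = 135236 - 1*(-154) = 135236 + 154 = 135390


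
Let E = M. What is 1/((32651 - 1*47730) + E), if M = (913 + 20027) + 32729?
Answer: 1/38590 ≈ 2.5913e-5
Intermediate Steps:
M = 53669 (M = 20940 + 32729 = 53669)
E = 53669
1/((32651 - 1*47730) + E) = 1/((32651 - 1*47730) + 53669) = 1/((32651 - 47730) + 53669) = 1/(-15079 + 53669) = 1/38590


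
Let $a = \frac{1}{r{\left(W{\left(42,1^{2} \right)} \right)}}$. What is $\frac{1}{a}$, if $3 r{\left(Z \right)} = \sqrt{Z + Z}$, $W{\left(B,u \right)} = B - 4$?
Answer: $\frac{2 \sqrt{19}}{3} \approx 2.9059$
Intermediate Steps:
$W{\left(B,u \right)} = -4 + B$ ($W{\left(B,u \right)} = B - 4 = -4 + B$)
$r{\left(Z \right)} = \frac{\sqrt{2} \sqrt{Z}}{3}$ ($r{\left(Z \right)} = \frac{\sqrt{Z + Z}}{3} = \frac{\sqrt{2 Z}}{3} = \frac{\sqrt{2} \sqrt{Z}}{3}$)
$a = \frac{3 \sqrt{19}}{38}$ ($a = \frac{1}{\frac{1}{3} \sqrt{2} \sqrt{-4 + 42}} = \frac{1}{\frac{1}{3} \sqrt{2} \sqrt{38}} = \frac{1}{\frac{2}{3} \sqrt{19}} = \frac{3 \sqrt{19}}{38} \approx 0.34412$)
$\frac{1}{a} = \frac{1}{\frac{3}{38} \sqrt{19}} = \frac{2 \sqrt{19}}{3}$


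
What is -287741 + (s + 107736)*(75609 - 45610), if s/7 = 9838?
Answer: 5297595657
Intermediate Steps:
s = 68866 (s = 7*9838 = 68866)
-287741 + (s + 107736)*(75609 - 45610) = -287741 + (68866 + 107736)*(75609 - 45610) = -287741 + 176602*29999 = -287741 + 5297883398 = 5297595657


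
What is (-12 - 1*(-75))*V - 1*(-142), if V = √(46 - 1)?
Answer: 142 + 189*√5 ≈ 564.62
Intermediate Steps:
V = 3*√5 (V = √45 = 3*√5 ≈ 6.7082)
(-12 - 1*(-75))*V - 1*(-142) = (-12 - 1*(-75))*(3*√5) - 1*(-142) = (-12 + 75)*(3*√5) + 142 = 63*(3*√5) + 142 = 189*√5 + 142 = 142 + 189*√5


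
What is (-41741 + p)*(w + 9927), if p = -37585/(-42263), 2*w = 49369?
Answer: -61056842227227/42263 ≈ -1.4447e+9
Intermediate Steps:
w = 49369/2 (w = (½)*49369 = 49369/2 ≈ 24685.)
p = 37585/42263 (p = -37585*(-1/42263) = 37585/42263 ≈ 0.88931)
(-41741 + p)*(w + 9927) = (-41741 + 37585/42263)*(49369/2 + 9927) = -1764062298/42263*69223/2 = -61056842227227/42263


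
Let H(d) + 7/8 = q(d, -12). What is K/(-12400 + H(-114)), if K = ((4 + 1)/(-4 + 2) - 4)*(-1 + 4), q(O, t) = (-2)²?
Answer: 156/99175 ≈ 0.0015730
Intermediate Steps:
q(O, t) = 4
H(d) = 25/8 (H(d) = -7/8 + 4 = 25/8)
K = -39/2 (K = (5/(-2) - 4)*3 = (5*(-½) - 4)*3 = (-5/2 - 4)*3 = -13/2*3 = -39/2 ≈ -19.500)
K/(-12400 + H(-114)) = -39/(2*(-12400 + 25/8)) = -39/(2*(-99175/8)) = -39/2*(-8/99175) = 156/99175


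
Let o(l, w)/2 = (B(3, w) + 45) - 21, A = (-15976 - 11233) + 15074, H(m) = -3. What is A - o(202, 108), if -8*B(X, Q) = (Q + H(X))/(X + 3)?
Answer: -97429/8 ≈ -12179.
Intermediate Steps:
B(X, Q) = -(-3 + Q)/(8*(3 + X)) (B(X, Q) = -(Q - 3)/(8*(X + 3)) = -(-3 + Q)/(8*(3 + X)))
A = -12135 (A = -27209 + 15074 = -12135)
o(l, w) = 385/8 - w/24 (o(l, w) = 2*(((3 - w)/(8*(3 + 3)) + 45) - 21) = 2*(((⅛)*(3 - w)/6 + 45) - 21) = 2*(((⅛)*(⅙)*(3 - w) + 45) - 21) = 2*(((1/16 - w/48) + 45) - 21) = 2*((721/16 - w/48) - 21) = 2*(385/16 - w/48) = 385/8 - w/24)
A - o(202, 108) = -12135 - (385/8 - 1/24*108) = -12135 - (385/8 - 9/2) = -12135 - 1*349/8 = -12135 - 349/8 = -97429/8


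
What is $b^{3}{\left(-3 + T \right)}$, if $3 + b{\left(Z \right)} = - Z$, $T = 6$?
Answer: $-216$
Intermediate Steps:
$b{\left(Z \right)} = -3 - Z$
$b^{3}{\left(-3 + T \right)} = \left(-3 - \left(-3 + 6\right)\right)^{3} = \left(-3 - 3\right)^{3} = \left(-6\right)^{3} = -216$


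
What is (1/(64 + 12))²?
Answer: 1/5776 ≈ 0.00017313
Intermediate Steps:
(1/(64 + 12))² = (1/76)² = 1/5776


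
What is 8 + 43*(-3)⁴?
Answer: 3491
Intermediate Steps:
8 + 43*(-3)⁴ = 8 + 43*81 = 8 + 3483 = 3491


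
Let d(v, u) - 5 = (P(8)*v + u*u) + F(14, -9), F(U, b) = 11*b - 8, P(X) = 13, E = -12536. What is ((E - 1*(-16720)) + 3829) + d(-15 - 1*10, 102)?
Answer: 17990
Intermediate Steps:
F(U, b) = -8 + 11*b
d(v, u) = -102 + u² + 13*v (d(v, u) = 5 + ((13*v + u*u) + (-8 + 11*(-9))) = 5 + ((13*v + u²) + (-8 - 99)) = 5 + ((u² + 13*v) - 107) = 5 + (-107 + u² + 13*v) = -102 + u² + 13*v)
((E - 1*(-16720)) + 3829) + d(-15 - 1*10, 102) = ((-12536 - 1*(-16720)) + 3829) + (-102 + 102² + 13*(-15 - 1*10)) = ((-12536 + 16720) + 3829) + (-102 + 10404 + 13*(-15 - 10)) = (4184 + 3829) + (-102 + 10404 + 13*(-25)) = 8013 + (-102 + 10404 - 325) = 8013 + 9977 = 17990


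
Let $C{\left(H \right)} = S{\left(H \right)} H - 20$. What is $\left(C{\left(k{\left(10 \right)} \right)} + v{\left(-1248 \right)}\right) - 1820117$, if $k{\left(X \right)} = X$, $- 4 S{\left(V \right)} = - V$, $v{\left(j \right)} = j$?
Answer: $-1821360$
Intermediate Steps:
$S{\left(V \right)} = \frac{V}{4}$ ($S{\left(V \right)} = - \frac{\left(-1\right) V}{4} = \frac{V}{4}$)
$C{\left(H \right)} = -20 + \frac{H^{2}}{4}$ ($C{\left(H \right)} = \frac{H}{4} H - 20 = \frac{H^{2}}{4} - 20 = -20 + \frac{H^{2}}{4}$)
$\left(C{\left(k{\left(10 \right)} \right)} + v{\left(-1248 \right)}\right) - 1820117 = \left(\left(-20 + \frac{10^{2}}{4}\right) - 1248\right) - 1820117 = \left(\left(-20 + \frac{1}{4} \cdot 100\right) - 1248\right) - 1820117 = \left(\left(-20 + 25\right) - 1248\right) - 1820117 = \left(5 - 1248\right) - 1820117 = -1243 - 1820117 = -1821360$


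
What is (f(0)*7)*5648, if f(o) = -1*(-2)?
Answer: 79072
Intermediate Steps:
f(o) = 2
(f(0)*7)*5648 = (2*7)*5648 = 14*5648 = 79072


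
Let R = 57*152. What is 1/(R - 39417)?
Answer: -1/30753 ≈ -3.2517e-5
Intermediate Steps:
R = 8664
1/(R - 39417) = 1/(8664 - 39417) = 1/(-30753) = -1/30753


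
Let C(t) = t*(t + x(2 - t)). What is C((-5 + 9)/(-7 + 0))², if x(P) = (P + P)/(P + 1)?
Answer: 369664/1500625 ≈ 0.24634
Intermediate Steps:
x(P) = 2*P/(1 + P) (x(P) = (2*P)/(1 + P) = 2*P/(1 + P))
C(t) = t*(t + 2*(2 - t)/(3 - t)) (C(t) = t*(t + 2*(2 - t)/(1 + (2 - t))) = t*(t + 2*(2 - t)/(3 - t)))
C((-5 + 9)/(-7 + 0))² = (((-5 + 9)/(-7 + 0))*(-4 + ((-5 + 9)/(-7 + 0))² - (-5 + 9)/(-7 + 0))/(-3 + (-5 + 9)/(-7 + 0)))² = ((4/(-7))*(-4 + (4/(-7))² - 4/(-7))/(-3 + 4/(-7)))² = ((4*(-⅐))*(-4 + (4*(-⅐))² - 4*(-1)/7)/(-3 + 4*(-⅐)))² = (-4*(-4 + (-4/7)² - 1*(-4/7))/(7*(-3 - 4/7)))² = (-4*(-4 + 16/49 + 4/7)/(7*(-25/7)))² = (-4/7*(-7/25)*(-152/49))² = (-608/1225)² = 369664/1500625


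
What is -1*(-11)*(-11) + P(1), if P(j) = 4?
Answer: -117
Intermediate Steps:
-1*(-11)*(-11) + P(1) = -1*(-11)*(-11) + 4 = 11*(-11) + 4 = -121 + 4 = -117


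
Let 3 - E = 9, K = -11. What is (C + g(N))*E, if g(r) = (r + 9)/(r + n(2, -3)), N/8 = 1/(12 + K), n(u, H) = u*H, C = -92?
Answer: 501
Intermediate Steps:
n(u, H) = H*u
N = 8 (N = 8/(12 - 11) = 8/1 = 8*1 = 8)
g(r) = (9 + r)/(-6 + r) (g(r) = (r + 9)/(r - 3*2) = (9 + r)/(r - 6) = (9 + r)/(-6 + r))
E = -6 (E = 3 - 1*9 = 3 - 9 = -6)
(C + g(N))*E = (-92 + (9 + 8)/(-6 + 8))*(-6) = (-92 + 17/2)*(-6) = -167/2*(-6) = 501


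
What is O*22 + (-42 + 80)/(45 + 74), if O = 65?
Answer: 170208/119 ≈ 1430.3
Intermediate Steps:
O*22 + (-42 + 80)/(45 + 74) = 65*22 + (-42 + 80)/(45 + 74) = 1430 + 38/119 = 170208/119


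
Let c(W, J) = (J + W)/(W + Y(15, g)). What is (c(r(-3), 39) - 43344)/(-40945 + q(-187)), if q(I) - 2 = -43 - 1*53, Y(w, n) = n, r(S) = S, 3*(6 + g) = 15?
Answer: 43353/41039 ≈ 1.0564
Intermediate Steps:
g = -1 (g = -6 + (⅓)*15 = -6 + 5 = -1)
q(I) = -94 (q(I) = 2 + (-43 - 1*53) = 2 + (-43 - 53) = 2 - 96 = -94)
c(W, J) = (J + W)/(-1 + W) (c(W, J) = (J + W)/(W - 1) = (J + W)/(-1 + W))
(c(r(-3), 39) - 43344)/(-40945 + q(-187)) = ((39 - 3)/(-1 - 3) - 43344)/(-40945 - 94) = (36/(-4) - 43344)/(-41039) = (-¼*36 - 43344)*(-1/41039) = (-9 - 43344)*(-1/41039) = -43353*(-1/41039) = 43353/41039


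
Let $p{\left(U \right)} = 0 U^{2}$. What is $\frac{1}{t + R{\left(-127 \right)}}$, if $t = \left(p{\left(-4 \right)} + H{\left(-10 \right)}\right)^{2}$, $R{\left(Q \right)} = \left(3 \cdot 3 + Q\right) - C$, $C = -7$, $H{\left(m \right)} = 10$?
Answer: $- \frac{1}{11} \approx -0.090909$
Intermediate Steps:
$R{\left(Q \right)} = 16 + Q$ ($R{\left(Q \right)} = \left(3 \cdot 3 + Q\right) - -7 = \left(9 + Q\right) + 7 = 16 + Q$)
$p{\left(U \right)} = 0$
$t = 100$ ($t = \left(0 + 10\right)^{2} = 10^{2} = 100$)
$\frac{1}{t + R{\left(-127 \right)}} = \frac{1}{100 + \left(16 - 127\right)} = \frac{1}{100 - 111} = \frac{1}{-11} = - \frac{1}{11}$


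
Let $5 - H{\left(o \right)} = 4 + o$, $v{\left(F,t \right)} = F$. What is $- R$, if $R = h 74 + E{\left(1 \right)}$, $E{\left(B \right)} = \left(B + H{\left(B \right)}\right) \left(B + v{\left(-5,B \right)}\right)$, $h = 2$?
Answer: $-144$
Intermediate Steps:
$H{\left(o \right)} = 1 - o$ ($H{\left(o \right)} = 5 - \left(4 + o\right) = 1 - o$)
$E{\left(B \right)} = -5 + B$ ($E{\left(B \right)} = \left(B - \left(-1 + B\right)\right) \left(B - 5\right) = 1 \left(-5 + B\right) = -5 + B$)
$R = 144$ ($R = 2 \cdot 74 + \left(-5 + 1\right) = 148 - 4 = 144$)
$- R = \left(-1\right) 144 = -144$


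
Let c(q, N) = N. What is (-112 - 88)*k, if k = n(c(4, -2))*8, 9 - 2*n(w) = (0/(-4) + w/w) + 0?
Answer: -6400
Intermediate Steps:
n(w) = 4 (n(w) = 9/2 - ((0/(-4) + w/w) + 0)/2 = 9/2 - ((0*(-1/4) + 1) + 0)/2 = 9/2 - ((0 + 1) + 0)/2 = 9/2 - (1 + 0)/2 = 9/2 - 1/2*1 = 9/2 - 1/2 = 4)
k = 32 (k = 4*8 = 32)
(-112 - 88)*k = (-112 - 88)*32 = -200*32 = -6400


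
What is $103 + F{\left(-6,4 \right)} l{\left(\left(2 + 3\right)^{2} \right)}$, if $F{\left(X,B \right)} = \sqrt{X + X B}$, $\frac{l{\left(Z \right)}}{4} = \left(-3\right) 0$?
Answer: $103$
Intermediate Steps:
$l{\left(Z \right)} = 0$ ($l{\left(Z \right)} = 4 \left(\left(-3\right) 0\right) = 4 \cdot 0 = 0$)
$F{\left(X,B \right)} = \sqrt{X + B X}$
$103 + F{\left(-6,4 \right)} l{\left(\left(2 + 3\right)^{2} \right)} = 103 + \sqrt{- 6 \left(1 + 4\right)} 0 = 103 + \sqrt{\left(-6\right) 5} \cdot 0 = 103 + \sqrt{-30} \cdot 0 = 103 + i \sqrt{30} \cdot 0 = 103 + 0 = 103$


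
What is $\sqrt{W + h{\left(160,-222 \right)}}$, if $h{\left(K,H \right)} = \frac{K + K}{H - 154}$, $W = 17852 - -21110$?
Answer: $\frac{\sqrt{86065178}}{47} \approx 197.39$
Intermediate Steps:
$W = 38962$ ($W = 17852 + 21110 = 38962$)
$h{\left(K,H \right)} = \frac{2 K}{-154 + H}$
$\sqrt{W + h{\left(160,-222 \right)}} = \sqrt{38962 + 2 \cdot 160 \frac{1}{-154 - 222}} = \sqrt{38962 + 2 \cdot 160 \frac{1}{-376}} = \sqrt{38962 + 2 \cdot 160 \left(- \frac{1}{376}\right)} = \sqrt{38962 - \frac{40}{47}} = \sqrt{\frac{1831174}{47}} = \frac{\sqrt{86065178}}{47}$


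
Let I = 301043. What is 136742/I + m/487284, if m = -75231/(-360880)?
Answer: 616570433741707/1357403272335040 ≈ 0.45423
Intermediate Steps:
m = 5787/27760 (m = -75231*(-1/360880) = 5787/27760 ≈ 0.20847)
136742/I + m/487284 = 136742/301043 + (5787/27760)/487284 = 136742*(1/301043) + (5787/27760)*(1/487284) = 136742/301043 + 1929/4509001280 = 616570433741707/1357403272335040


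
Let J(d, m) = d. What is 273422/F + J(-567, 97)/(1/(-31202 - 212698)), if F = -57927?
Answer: 8010799861678/57927 ≈ 1.3829e+8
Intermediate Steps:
273422/F + J(-567, 97)/(1/(-31202 - 212698)) = 273422/(-57927) - 567/(1/(-31202 - 212698)) = 273422*(-1/57927) - 567/(1/(-243900)) = -273422/57927 - 567/(-1/243900) = -273422/57927 - 567*(-243900) = -273422/57927 + 138291300 = 8010799861678/57927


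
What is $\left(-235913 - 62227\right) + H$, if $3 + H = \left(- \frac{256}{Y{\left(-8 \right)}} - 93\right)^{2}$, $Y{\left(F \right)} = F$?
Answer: $-294422$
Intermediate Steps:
$H = 3718$ ($H = -3 + \left(- \frac{256}{-8} - 93\right)^{2} = -3 + \left(\left(-256\right) \left(- \frac{1}{8}\right) - 93\right)^{2} = -3 + \left(32 - 93\right)^{2} = -3 + \left(-61\right)^{2} = -3 + 3721 = 3718$)
$\left(-235913 - 62227\right) + H = \left(-235913 - 62227\right) + 3718 = -298140 + 3718 = -294422$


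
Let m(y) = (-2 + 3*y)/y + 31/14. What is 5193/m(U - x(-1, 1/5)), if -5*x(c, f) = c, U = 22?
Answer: 7924518/7817 ≈ 1013.8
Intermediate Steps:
x(c, f) = -c/5
m(y) = 31/14 + (-2 + 3*y)/y (m(y) = (-2 + 3*y)/y + 31*(1/14) = (-2 + 3*y)/y + 31/14 = 31/14 + (-2 + 3*y)/y)
5193/m(U - x(-1, 1/5)) = 5193/(73/14 - 2/(22 - (-1)*(-1)/5)) = 5193/(73/14 - 2/(22 - 1*⅕)) = 5193/(73/14 - 2/(22 - ⅕)) = 5193/(73/14 - 2/109/5) = 5193/(73/14 - 2*5/109) = 5193/(73/14 - 10/109) = 5193/(7817/1526) = 5193*(1526/7817) = 7924518/7817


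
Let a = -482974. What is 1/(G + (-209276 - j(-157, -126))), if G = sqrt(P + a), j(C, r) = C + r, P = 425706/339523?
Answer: -70957930339/14829874715694323 - 4*I*sqrt(3479693894185813)/14829874715694323 ≈ -4.7848e-6 - 1.5911e-8*I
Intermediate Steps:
P = 425706/339523 (P = 425706*(1/339523) = 425706/339523 ≈ 1.2538)
G = 4*I*sqrt(3479693894185813)/339523 (G = sqrt(425706/339523 - 482974) = sqrt(-163980355696/339523) = 4*I*sqrt(3479693894185813)/339523 ≈ 694.96*I)
1/(G + (-209276 - j(-157, -126))) = 1/(4*I*sqrt(3479693894185813)/339523 + (-209276 - (-157 - 126))) = 1/(4*I*sqrt(3479693894185813)/339523 + (-209276 - 1*(-283))) = 1/(4*I*sqrt(3479693894185813)/339523 + (-209276 + 283)) = 1/(4*I*sqrt(3479693894185813)/339523 - 208993) = 1/(-208993 + 4*I*sqrt(3479693894185813)/339523)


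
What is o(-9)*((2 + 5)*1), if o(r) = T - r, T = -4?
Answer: 35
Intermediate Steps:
o(r) = -4 - r
o(-9)*((2 + 5)*1) = (-4 - 1*(-9))*((2 + 5)*1) = (-4 + 9)*(7*1) = 5*7 = 35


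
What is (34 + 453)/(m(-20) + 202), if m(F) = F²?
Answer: 487/602 ≈ 0.80897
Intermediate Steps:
(34 + 453)/(m(-20) + 202) = (34 + 453)/((-20)² + 202) = 487/(400 + 202) = 487/602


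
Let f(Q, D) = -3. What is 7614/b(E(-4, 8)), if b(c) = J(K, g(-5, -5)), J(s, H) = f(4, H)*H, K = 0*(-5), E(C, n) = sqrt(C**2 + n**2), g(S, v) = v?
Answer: 2538/5 ≈ 507.60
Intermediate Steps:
K = 0
J(s, H) = -3*H
b(c) = 15 (b(c) = -3*(-5) = 15)
7614/b(E(-4, 8)) = 7614/15 = 7614*(1/15) = 2538/5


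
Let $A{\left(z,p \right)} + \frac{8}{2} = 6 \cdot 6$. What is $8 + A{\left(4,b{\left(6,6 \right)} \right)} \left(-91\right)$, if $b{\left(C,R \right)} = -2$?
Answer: $-2904$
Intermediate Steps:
$A{\left(z,p \right)} = 32$ ($A{\left(z,p \right)} = -4 + 6 \cdot 6 = -4 + 36 = 32$)
$8 + A{\left(4,b{\left(6,6 \right)} \right)} \left(-91\right) = 8 + 32 \left(-91\right) = 8 - 2912 = -2904$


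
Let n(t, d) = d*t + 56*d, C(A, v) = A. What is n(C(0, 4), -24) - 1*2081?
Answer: -3425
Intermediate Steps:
n(t, d) = 56*d + d*t
n(C(0, 4), -24) - 1*2081 = -24*(56 + 0) - 1*2081 = -24*56 - 2081 = -1344 - 2081 = -3425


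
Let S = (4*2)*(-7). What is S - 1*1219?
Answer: -1275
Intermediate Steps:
S = -56 (S = 8*(-7) = -56)
S - 1*1219 = -56 - 1*1219 = -56 - 1219 = -1275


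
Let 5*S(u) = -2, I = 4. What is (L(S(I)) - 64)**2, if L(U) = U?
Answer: 103684/25 ≈ 4147.4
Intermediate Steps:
S(u) = -2/5 (S(u) = (1/5)*(-2) = -2/5)
(L(S(I)) - 64)**2 = (-2/5 - 64)**2 = (-322/5)**2 = 103684/25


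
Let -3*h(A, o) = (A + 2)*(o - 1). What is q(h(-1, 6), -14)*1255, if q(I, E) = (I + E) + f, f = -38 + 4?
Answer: -186995/3 ≈ -62332.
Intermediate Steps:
h(A, o) = -(-1 + o)*(2 + A)/3 (h(A, o) = -(A + 2)*(o - 1)/3 = -(2 + A)*(-1 + o)/3 = -(-1 + o)*(2 + A)/3)
f = -34
q(I, E) = -34 + E + I (q(I, E) = (I + E) - 34 = (E + I) - 34 = -34 + E + I)
q(h(-1, 6), -14)*1255 = (-34 - 14 + (⅔ - ⅔*6 + (⅓)*(-1) - ⅓*(-1)*6))*1255 = (-34 - 14 + (⅔ - 4 - ⅓ + 2))*1255 = (-34 - 14 - 5/3)*1255 = -149/3*1255 = -186995/3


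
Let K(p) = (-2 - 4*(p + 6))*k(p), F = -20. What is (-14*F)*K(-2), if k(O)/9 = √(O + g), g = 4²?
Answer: -45360*√14 ≈ -1.6972e+5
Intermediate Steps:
g = 16
k(O) = 9*√(16 + O) (k(O) = 9*√(O + 16) = 9*√(16 + O))
K(p) = 9*√(16 + p)*(-26 - 4*p) (K(p) = (-2 - 4*(p + 6))*(9*√(16 + p)) = (-2 - 4*(6 + p))*(9*√(16 + p)) = (-2 + (-24 - 4*p))*(9*√(16 + p)) = (-26 - 4*p)*(9*√(16 + p)) = 9*√(16 + p)*(-26 - 4*p))
(-14*F)*K(-2) = (-14*(-20))*(√(16 - 2)*(-234 - 36*(-2))) = 280*(√14*(-234 + 72)) = 280*(√14*(-162)) = 280*(-162*√14) = -45360*√14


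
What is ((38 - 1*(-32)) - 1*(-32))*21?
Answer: 2142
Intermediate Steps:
((38 - 1*(-32)) - 1*(-32))*21 = ((38 + 32) + 32)*21 = (70 + 32)*21 = 102*21 = 2142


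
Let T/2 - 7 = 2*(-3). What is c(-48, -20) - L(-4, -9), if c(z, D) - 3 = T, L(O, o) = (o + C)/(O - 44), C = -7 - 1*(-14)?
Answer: 119/24 ≈ 4.9583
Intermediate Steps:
C = 7 (C = -7 + 14 = 7)
L(O, o) = (7 + o)/(-44 + O) (L(O, o) = (o + 7)/(O - 44) = (7 + o)/(-44 + O))
T = 2 (T = 14 + 2*(2*(-3)) = 14 + 2*(-6) = 14 - 12 = 2)
c(z, D) = 5 (c(z, D) = 3 + 2 = 5)
c(-48, -20) - L(-4, -9) = 5 - (7 - 9)/(-44 - 4) = 5 - (-2)/(-48) = 5 - (-1)*(-2)/48 = 5 - 1*1/24 = 5 - 1/24 = 119/24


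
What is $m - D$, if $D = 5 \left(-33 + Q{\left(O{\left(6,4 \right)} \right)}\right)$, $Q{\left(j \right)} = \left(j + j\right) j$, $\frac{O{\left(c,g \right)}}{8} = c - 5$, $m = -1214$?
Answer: $-1689$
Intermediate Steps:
$O{\left(c,g \right)} = -40 + 8 c$ ($O{\left(c,g \right)} = 8 \left(c - 5\right) = 8 \left(-5 + c\right) = -40 + 8 c$)
$Q{\left(j \right)} = 2 j^{2}$ ($Q{\left(j \right)} = 2 j j = 2 j^{2}$)
$D = 475$ ($D = 5 \left(-33 + 2 \left(-40 + 8 \cdot 6\right)^{2}\right) = 5 \left(-33 + 2 \left(-40 + 48\right)^{2}\right) = 5 \left(-33 + 2 \cdot 8^{2}\right) = 5 \left(-33 + 2 \cdot 64\right) = 5 \left(-33 + 128\right) = 5 \cdot 95 = 475$)
$m - D = -1214 - 475 = -1689$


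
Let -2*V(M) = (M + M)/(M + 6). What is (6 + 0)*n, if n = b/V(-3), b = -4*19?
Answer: -456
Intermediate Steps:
b = -76
V(M) = -M/(6 + M) (V(M) = -(M + M)/(2*(M + 6)) = -2*M/(2*(6 + M)) = -M/(6 + M))
n = -76 (n = -76/1 = -76*1 = -76)
(6 + 0)*n = (6 + 0)*(-76) = 6*(-76) = -456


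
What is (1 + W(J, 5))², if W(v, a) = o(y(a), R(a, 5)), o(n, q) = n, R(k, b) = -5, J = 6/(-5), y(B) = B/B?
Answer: 4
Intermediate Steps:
y(B) = 1
J = -6/5 (J = 6*(-⅕) = -6/5 ≈ -1.2000)
W(v, a) = 1
(1 + W(J, 5))² = (1 + 1)² = 2² = 4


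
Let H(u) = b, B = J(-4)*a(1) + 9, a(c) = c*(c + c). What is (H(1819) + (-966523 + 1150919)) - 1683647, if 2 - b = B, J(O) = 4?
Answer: -1499266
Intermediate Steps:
a(c) = 2*c**2 (a(c) = c*(2*c) = 2*c**2)
B = 17 (B = 4*(2*1**2) + 9 = 4*(2*1) + 9 = 4*2 + 9 = 8 + 9 = 17)
b = -15 (b = 2 - 1*17 = 2 - 17 = -15)
H(u) = -15
(H(1819) + (-966523 + 1150919)) - 1683647 = (-15 + (-966523 + 1150919)) - 1683647 = (-15 + 184396) - 1683647 = 184381 - 1683647 = -1499266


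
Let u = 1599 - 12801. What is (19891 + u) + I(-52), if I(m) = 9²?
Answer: 8770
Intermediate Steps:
I(m) = 81
u = -11202
(19891 + u) + I(-52) = (19891 - 11202) + 81 = 8689 + 81 = 8770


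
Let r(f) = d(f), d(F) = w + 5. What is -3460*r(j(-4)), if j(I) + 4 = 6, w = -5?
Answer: 0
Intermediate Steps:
j(I) = 2 (j(I) = -4 + 6 = 2)
d(F) = 0 (d(F) = -5 + 5 = 0)
r(f) = 0
-3460*r(j(-4)) = -3460*0 = 0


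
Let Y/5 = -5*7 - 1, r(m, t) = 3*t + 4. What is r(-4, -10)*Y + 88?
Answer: 4768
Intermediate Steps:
r(m, t) = 4 + 3*t
Y = -180 (Y = 5*(-5*7 - 1) = 5*(-35 - 1) = 5*(-36) = -180)
r(-4, -10)*Y + 88 = (4 + 3*(-10))*(-180) + 88 = (4 - 30)*(-180) + 88 = -26*(-180) + 88 = 4680 + 88 = 4768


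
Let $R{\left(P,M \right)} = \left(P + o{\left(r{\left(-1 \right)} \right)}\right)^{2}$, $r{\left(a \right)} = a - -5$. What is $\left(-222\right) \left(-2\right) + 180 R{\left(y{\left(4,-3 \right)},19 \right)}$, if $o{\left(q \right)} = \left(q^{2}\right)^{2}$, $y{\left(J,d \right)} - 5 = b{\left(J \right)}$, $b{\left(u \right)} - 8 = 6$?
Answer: $13612944$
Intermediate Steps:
$r{\left(a \right)} = 5 + a$ ($r{\left(a \right)} = a + 5 = 5 + a$)
$b{\left(u \right)} = 14$ ($b{\left(u \right)} = 8 + 6 = 14$)
$y{\left(J,d \right)} = 19$ ($y{\left(J,d \right)} = 5 + 14 = 19$)
$o{\left(q \right)} = q^{4}$
$R{\left(P,M \right)} = \left(256 + P\right)^{2}$ ($R{\left(P,M \right)} = \left(P + \left(5 - 1\right)^{4}\right)^{2} = \left(P + 4^{4}\right)^{2} = \left(P + 256\right)^{2} = \left(256 + P\right)^{2}$)
$\left(-222\right) \left(-2\right) + 180 R{\left(y{\left(4,-3 \right)},19 \right)} = \left(-222\right) \left(-2\right) + 180 \left(256 + 19\right)^{2} = 444 + 180 \cdot 275^{2} = 444 + 180 \cdot 75625 = 444 + 13612500 = 13612944$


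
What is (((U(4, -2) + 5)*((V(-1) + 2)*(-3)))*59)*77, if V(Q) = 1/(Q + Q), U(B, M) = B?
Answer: -367983/2 ≈ -1.8399e+5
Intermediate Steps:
V(Q) = 1/(2*Q)
(((U(4, -2) + 5)*((V(-1) + 2)*(-3)))*59)*77 = (((4 + 5)*(((½)/(-1) + 2)*(-3)))*59)*77 = ((9*(((½)*(-1) + 2)*(-3)))*59)*77 = ((9*((-½ + 2)*(-3)))*59)*77 = ((9*((3/2)*(-3)))*59)*77 = ((9*(-9/2))*59)*77 = -81/2*59*77 = -4779/2*77 = -367983/2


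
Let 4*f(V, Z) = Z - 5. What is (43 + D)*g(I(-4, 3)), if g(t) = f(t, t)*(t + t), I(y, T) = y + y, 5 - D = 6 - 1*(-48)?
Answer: -312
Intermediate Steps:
f(V, Z) = -5/4 + Z/4 (f(V, Z) = (Z - 5)/4 = (-5 + Z)/4 = -5/4 + Z/4)
D = -49 (D = 5 - (6 - 1*(-48)) = 5 - (6 + 48) = 5 - 1*54 = 5 - 54 = -49)
I(y, T) = 2*y
g(t) = 2*t*(-5/4 + t/4) (g(t) = (-5/4 + t/4)*(t + t) = (-5/4 + t/4)*(2*t) = 2*t*(-5/4 + t/4))
(43 + D)*g(I(-4, 3)) = (43 - 49)*((2*(-4))*(-5 + 2*(-4))/2) = -3*(-8)*(-5 - 8) = -3*(-8)*(-13) = -6*52 = -312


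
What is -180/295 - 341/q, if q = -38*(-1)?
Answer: -21487/2242 ≈ -9.5838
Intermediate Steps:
q = 38
-180/295 - 341/q = -180/295 - 341/38 = -180*1/295 - 341*1/38 = -36/59 - 341/38 = -21487/2242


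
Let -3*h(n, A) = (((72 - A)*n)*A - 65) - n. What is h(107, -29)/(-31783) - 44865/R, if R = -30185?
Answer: -9346718/5185783 ≈ -1.8024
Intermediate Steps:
h(n, A) = 65/3 + n/3 - A*n*(72 - A)/3 (h(n, A) = -((((72 - A)*n)*A - 65) - n)/3 = -(((n*(72 - A))*A - 65) - n)/3 = -((A*n*(72 - A) - 65) - n)/3 = -((-65 + A*n*(72 - A)) - n)/3 = -(-65 - n + A*n*(72 - A))/3 = 65/3 + n/3 - A*n*(72 - A)/3)
h(107, -29)/(-31783) - 44865/R = (65/3 + (⅓)*107 - 24*(-29)*107 + (⅓)*107*(-29)²)/(-31783) - 44865/(-30185) = (65/3 + 107/3 + 74472 + (⅓)*107*841)*(-1/31783) - 44865*(-1/30185) = (65/3 + 107/3 + 74472 + 89987/3)*(-1/31783) + 8973/6037 = 104525*(-1/31783) + 8973/6037 = -2825/859 + 8973/6037 = -9346718/5185783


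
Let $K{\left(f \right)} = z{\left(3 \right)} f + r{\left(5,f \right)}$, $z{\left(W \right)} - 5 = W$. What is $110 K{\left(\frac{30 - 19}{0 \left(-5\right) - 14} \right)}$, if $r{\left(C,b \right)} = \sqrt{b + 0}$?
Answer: $- \frac{4840}{7} + \frac{55 i \sqrt{154}}{7} \approx -691.43 + 97.505 i$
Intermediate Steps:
$r{\left(C,b \right)} = \sqrt{b}$
$z{\left(W \right)} = 5 + W$
$K{\left(f \right)} = \sqrt{f} + 8 f$ ($K{\left(f \right)} = \left(5 + 3\right) f + \sqrt{f} = 8 f + \sqrt{f} = \sqrt{f} + 8 f$)
$110 K{\left(\frac{30 - 19}{0 \left(-5\right) - 14} \right)} = 110 \left(\sqrt{\frac{30 - 19}{0 \left(-5\right) - 14}} + 8 \frac{30 - 19}{0 \left(-5\right) - 14}\right) = 110 \left(\sqrt{\frac{11}{0 - 14}} + 8 \frac{11}{0 - 14}\right) = 110 \left(\sqrt{\frac{11}{-14}} + 8 \frac{11}{-14}\right) = 110 \left(\sqrt{11 \left(- \frac{1}{14}\right)} + 8 \cdot 11 \left(- \frac{1}{14}\right)\right) = 110 \left(\sqrt{- \frac{11}{14}} + 8 \left(- \frac{11}{14}\right)\right) = 110 \left(\frac{i \sqrt{154}}{14} - \frac{44}{7}\right) = 110 \left(- \frac{44}{7} + \frac{i \sqrt{154}}{14}\right) = - \frac{4840}{7} + \frac{55 i \sqrt{154}}{7}$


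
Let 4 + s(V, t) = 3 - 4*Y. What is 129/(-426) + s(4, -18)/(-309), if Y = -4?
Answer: -5139/14626 ≈ -0.35136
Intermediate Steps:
s(V, t) = 15 (s(V, t) = -4 + (3 - 4*(-4)) = -4 + (3 + 16) = -4 + 19 = 15)
129/(-426) + s(4, -18)/(-309) = 129/(-426) + 15/(-309) = 129*(-1/426) + 15*(-1/309) = -43/142 - 5/103 = -5139/14626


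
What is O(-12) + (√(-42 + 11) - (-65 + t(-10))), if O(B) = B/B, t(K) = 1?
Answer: 65 + I*√31 ≈ 65.0 + 5.5678*I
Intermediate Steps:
O(B) = 1
O(-12) + (√(-42 + 11) - (-65 + t(-10))) = 1 + (√(-42 + 11) - (-65 + 1)) = 1 + (√(-31) - 1*(-64)) = 1 + (I*√31 + 64) = 1 + (64 + I*√31) = 65 + I*√31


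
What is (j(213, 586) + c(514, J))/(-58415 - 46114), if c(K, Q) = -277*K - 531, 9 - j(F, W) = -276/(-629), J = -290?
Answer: 89884376/65748741 ≈ 1.3671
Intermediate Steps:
j(F, W) = 5385/629 (j(F, W) = 9 - (-276)/(-629) = 9 - (-276)*(-1)/629 = 9 - 1*276/629 = 9 - 276/629 = 5385/629)
c(K, Q) = -531 - 277*K
(j(213, 586) + c(514, J))/(-58415 - 46114) = (5385/629 + (-531 - 277*514))/(-58415 - 46114) = (5385/629 + (-531 - 142378))/(-104529) = (5385/629 - 142909)*(-1/104529) = -89884376/629*(-1/104529) = 89884376/65748741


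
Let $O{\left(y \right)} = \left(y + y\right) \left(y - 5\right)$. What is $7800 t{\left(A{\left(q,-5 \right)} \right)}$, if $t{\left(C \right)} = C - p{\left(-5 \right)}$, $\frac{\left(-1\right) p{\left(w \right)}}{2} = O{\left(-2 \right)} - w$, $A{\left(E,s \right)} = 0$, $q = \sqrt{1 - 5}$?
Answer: $514800$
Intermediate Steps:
$q = 2 i$ ($q = \sqrt{-4} = 2 i \approx 2.0 i$)
$O{\left(y \right)} = 2 y \left(-5 + y\right)$
$p{\left(w \right)} = -56 + 2 w$ ($p{\left(w \right)} = - 2 \left(2 \left(-2\right) \left(-5 - 2\right) - w\right) = - 2 \left(2 \left(-2\right) \left(-7\right) - w\right) = - 2 \left(28 - w\right) = -56 + 2 w$)
$t{\left(C \right)} = 66 + C$ ($t{\left(C \right)} = C - \left(-56 + 2 \left(-5\right)\right) = C - \left(-56 - 10\right) = C - -66 = C + 66 = 66 + C$)
$7800 t{\left(A{\left(q,-5 \right)} \right)} = 7800 \left(66 + 0\right) = 7800 \cdot 66 = 514800$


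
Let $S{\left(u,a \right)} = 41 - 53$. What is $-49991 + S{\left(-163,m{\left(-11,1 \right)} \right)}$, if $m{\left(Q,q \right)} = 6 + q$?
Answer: $-50003$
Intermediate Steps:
$S{\left(u,a \right)} = -12$ ($S{\left(u,a \right)} = 41 - 53 = -12$)
$-49991 + S{\left(-163,m{\left(-11,1 \right)} \right)} = -49991 - 12 = -50003$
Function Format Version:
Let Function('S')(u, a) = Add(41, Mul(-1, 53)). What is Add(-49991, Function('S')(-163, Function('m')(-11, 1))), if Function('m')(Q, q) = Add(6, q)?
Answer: -50003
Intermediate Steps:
Function('S')(u, a) = -12 (Function('S')(u, a) = Add(41, -53) = -12)
Add(-49991, Function('S')(-163, Function('m')(-11, 1))) = Add(-49991, -12) = -50003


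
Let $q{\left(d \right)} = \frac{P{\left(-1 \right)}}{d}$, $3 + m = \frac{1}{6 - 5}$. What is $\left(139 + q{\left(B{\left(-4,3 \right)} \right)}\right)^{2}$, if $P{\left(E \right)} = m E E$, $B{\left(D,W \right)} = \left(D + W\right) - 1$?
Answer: $19600$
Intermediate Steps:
$B{\left(D,W \right)} = -1 + D + W$
$m = -2$ ($m = -3 + \frac{1}{6 - 5} = -3 + 1^{-1} = -3 + 1 = -2$)
$P{\left(E \right)} = - 2 E^{2}$ ($P{\left(E \right)} = - 2 E E = - 2 E^{2}$)
$q{\left(d \right)} = - \frac{2}{d}$ ($q{\left(d \right)} = \frac{\left(-2\right) \left(-1\right)^{2}}{d} = \frac{\left(-2\right) 1}{d} = - \frac{2}{d}$)
$\left(139 + q{\left(B{\left(-4,3 \right)} \right)}\right)^{2} = \left(139 - \frac{2}{-1 - 4 + 3}\right)^{2} = \left(139 - \frac{2}{-2}\right)^{2} = \left(139 - -1\right)^{2} = \left(139 + 1\right)^{2} = 140^{2} = 19600$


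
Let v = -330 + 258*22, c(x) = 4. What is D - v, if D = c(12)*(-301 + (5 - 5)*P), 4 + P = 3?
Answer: -6550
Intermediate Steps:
P = -1 (P = -4 + 3 = -1)
v = 5346 (v = -330 + 5676 = 5346)
D = -1204 (D = 4*(-301 + (5 - 5)*(-1)) = 4*(-301 + 0*(-1)) = 4*(-301 + 0) = 4*(-301) = -1204)
D - v = -1204 - 1*5346 = -1204 - 5346 = -6550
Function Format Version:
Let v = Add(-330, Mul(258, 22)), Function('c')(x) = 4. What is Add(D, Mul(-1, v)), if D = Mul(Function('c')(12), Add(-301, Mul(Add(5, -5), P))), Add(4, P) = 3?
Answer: -6550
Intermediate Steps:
P = -1 (P = Add(-4, 3) = -1)
v = 5346 (v = Add(-330, 5676) = 5346)
D = -1204 (D = Mul(4, Add(-301, Mul(Add(5, -5), -1))) = Mul(4, Add(-301, Mul(0, -1))) = Mul(4, Add(-301, 0)) = Mul(4, -301) = -1204)
Add(D, Mul(-1, v)) = Add(-1204, Mul(-1, 5346)) = Add(-1204, -5346) = -6550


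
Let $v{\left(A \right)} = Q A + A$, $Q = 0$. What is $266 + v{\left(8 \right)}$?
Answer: $274$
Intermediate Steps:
$v{\left(A \right)} = A$ ($v{\left(A \right)} = 0 A + A = 0 + A = A$)
$266 + v{\left(8 \right)} = 266 + 8 = 274$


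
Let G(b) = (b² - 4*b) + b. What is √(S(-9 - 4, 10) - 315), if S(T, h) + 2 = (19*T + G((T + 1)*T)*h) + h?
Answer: √238126 ≈ 487.98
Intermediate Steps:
G(b) = b² - 3*b
S(T, h) = -2 + h + 19*T + T*h*(1 + T)*(-3 + T*(1 + T)) (S(T, h) = -2 + ((19*T + (((T + 1)*T)*(-3 + (T + 1)*T))*h) + h) = -2 + ((19*T + (((1 + T)*T)*(-3 + (1 + T)*T))*h) + h) = -2 + ((19*T + ((T*(1 + T))*(-3 + T*(1 + T)))*h) + h) = -2 + ((19*T + (T*(1 + T)*(-3 + T*(1 + T)))*h) + h) = -2 + ((19*T + T*h*(1 + T)*(-3 + T*(1 + T))) + h) = -2 + (h + 19*T + T*h*(1 + T)*(-3 + T*(1 + T))) = -2 + h + 19*T + T*h*(1 + T)*(-3 + T*(1 + T)))
√(S(-9 - 4, 10) - 315) = √((-2 + 10 + 19*(-9 - 4) + (-9 - 4)*10*(1 + (-9 - 4))*(-3 + (-9 - 4)*(1 + (-9 - 4)))) - 315) = √((-2 + 10 + 19*(-13) - 13*10*(1 - 13)*(-3 - 13*(1 - 13))) - 315) = √((-2 + 10 - 247 - 13*10*(-12)*(-3 - 13*(-12))) - 315) = √((-2 + 10 - 247 - 13*10*(-12)*(-3 + 156)) - 315) = √((-2 + 10 - 247 - 13*10*(-12)*153) - 315) = √((-2 + 10 - 247 + 238680) - 315) = √(238441 - 315) = √238126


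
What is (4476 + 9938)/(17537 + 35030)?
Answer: 14414/52567 ≈ 0.27420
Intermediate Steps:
(4476 + 9938)/(17537 + 35030) = 14414/52567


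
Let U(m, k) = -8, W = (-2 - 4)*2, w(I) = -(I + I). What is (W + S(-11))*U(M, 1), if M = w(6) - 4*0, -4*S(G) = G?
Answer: 74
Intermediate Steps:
S(G) = -G/4
w(I) = -2*I
M = -12 (M = -2*6 - 4*0 = -12 + 0 = -12)
W = -12 (W = -6*2 = -12)
(W + S(-11))*U(M, 1) = (-12 - ¼*(-11))*(-8) = (-12 + 11/4)*(-8) = -37/4*(-8) = 74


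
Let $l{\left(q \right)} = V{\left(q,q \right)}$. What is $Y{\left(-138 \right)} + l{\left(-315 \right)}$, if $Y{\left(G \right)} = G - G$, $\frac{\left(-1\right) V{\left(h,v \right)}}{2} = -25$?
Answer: $50$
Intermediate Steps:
$V{\left(h,v \right)} = 50$ ($V{\left(h,v \right)} = \left(-2\right) \left(-25\right) = 50$)
$Y{\left(G \right)} = 0$
$l{\left(q \right)} = 50$
$Y{\left(-138 \right)} + l{\left(-315 \right)} = 0 + 50 = 50$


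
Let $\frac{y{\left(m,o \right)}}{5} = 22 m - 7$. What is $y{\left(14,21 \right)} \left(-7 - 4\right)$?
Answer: $-16555$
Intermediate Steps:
$y{\left(m,o \right)} = -35 + 110 m$ ($y{\left(m,o \right)} = 5 \left(22 m - 7\right) = 5 \left(-7 + 22 m\right) = -35 + 110 m$)
$y{\left(14,21 \right)} \left(-7 - 4\right) = \left(-35 + 110 \cdot 14\right) \left(-7 - 4\right) = \left(-35 + 1540\right) \left(-7 - 4\right) = 1505 \left(-11\right) = -16555$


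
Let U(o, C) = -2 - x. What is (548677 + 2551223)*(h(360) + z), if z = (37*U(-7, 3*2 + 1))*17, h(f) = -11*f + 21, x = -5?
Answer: -6360994800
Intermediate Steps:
U(o, C) = 3 (U(o, C) = -2 - 1*(-5) = -2 + 5 = 3)
h(f) = 21 - 11*f
z = 1887 (z = (37*3)*17 = 111*17 = 1887)
(548677 + 2551223)*(h(360) + z) = (548677 + 2551223)*((21 - 11*360) + 1887) = 3099900*((21 - 3960) + 1887) = 3099900*(-3939 + 1887) = 3099900*(-2052) = -6360994800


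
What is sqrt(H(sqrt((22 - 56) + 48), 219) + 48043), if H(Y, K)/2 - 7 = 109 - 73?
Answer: sqrt(48129) ≈ 219.38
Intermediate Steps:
H(Y, K) = 86 (H(Y, K) = 14 + 2*(109 - 73) = 14 + 2*36 = 14 + 72 = 86)
sqrt(H(sqrt((22 - 56) + 48), 219) + 48043) = sqrt(86 + 48043) = sqrt(48129)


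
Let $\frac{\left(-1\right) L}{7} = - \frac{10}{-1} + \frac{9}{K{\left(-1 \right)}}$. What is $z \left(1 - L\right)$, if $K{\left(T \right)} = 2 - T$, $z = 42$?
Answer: $3864$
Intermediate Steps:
$L = -91$ ($L = - 7 \left(- \frac{10}{-1} + \frac{9}{2 - -1}\right) = - 7 \left(\left(-10\right) \left(-1\right) + \frac{9}{2 + 1}\right) = - 7 \left(10 + \frac{9}{3}\right) = - 7 \left(10 + 9 \cdot \frac{1}{3}\right) = - 7 \left(10 + 3\right) = \left(-7\right) 13 = -91$)
$z \left(1 - L\right) = 42 \left(1 - -91\right) = 42 \left(1 + 91\right) = 42 \cdot 92 = 3864$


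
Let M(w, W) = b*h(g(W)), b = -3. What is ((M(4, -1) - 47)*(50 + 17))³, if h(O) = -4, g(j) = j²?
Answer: -12895213625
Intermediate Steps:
M(w, W) = 12 (M(w, W) = -3*(-4) = 12)
((M(4, -1) - 47)*(50 + 17))³ = ((12 - 47)*(50 + 17))³ = (-35*67)³ = (-2345)³ = -12895213625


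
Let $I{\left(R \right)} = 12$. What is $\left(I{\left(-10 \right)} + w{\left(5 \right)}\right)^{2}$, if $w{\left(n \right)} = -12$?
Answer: $0$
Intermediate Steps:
$\left(I{\left(-10 \right)} + w{\left(5 \right)}\right)^{2} = \left(12 - 12\right)^{2} = 0^{2} = 0$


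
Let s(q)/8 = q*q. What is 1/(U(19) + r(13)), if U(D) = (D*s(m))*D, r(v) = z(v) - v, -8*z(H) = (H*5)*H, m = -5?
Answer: 8/576651 ≈ 1.3873e-5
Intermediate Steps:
z(H) = -5*H²/8 (z(H) = -H*5*H/8 = -5*H*H/8 = -5*H²/8)
s(q) = 8*q² (s(q) = 8*(q*q) = 8*q²)
r(v) = -v - 5*v²/8 (r(v) = -5*v²/8 - v = -v - 5*v²/8)
U(D) = 200*D² (U(D) = (D*(8*(-5)²))*D = (D*(8*25))*D = (D*200)*D = (200*D)*D = 200*D²)
1/(U(19) + r(13)) = 1/(200*19² + (⅛)*13*(-8 - 5*13)) = 1/(200*361 + (⅛)*13*(-8 - 65)) = 1/(72200 + (⅛)*13*(-73)) = 1/(72200 - 949/8) = 1/(576651/8) = 8/576651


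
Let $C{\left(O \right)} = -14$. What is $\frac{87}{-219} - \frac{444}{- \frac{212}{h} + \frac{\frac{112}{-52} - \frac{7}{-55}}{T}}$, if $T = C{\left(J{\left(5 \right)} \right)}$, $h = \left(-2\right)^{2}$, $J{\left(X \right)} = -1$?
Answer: $\frac{44157253}{5517559} \approx 8.003$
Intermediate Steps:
$h = 4$
$T = -14$
$\frac{87}{-219} - \frac{444}{- \frac{212}{h} + \frac{\frac{112}{-52} - \frac{7}{-55}}{T}} = \frac{87}{-219} - \frac{444}{- \frac{212}{4} + \frac{\frac{112}{-52} - \frac{7}{-55}}{-14}} = 87 \left(- \frac{1}{219}\right) - \frac{444}{\left(-212\right) \frac{1}{4} + \left(112 \left(- \frac{1}{52}\right) - - \frac{7}{55}\right) \left(- \frac{1}{14}\right)} = - \frac{29}{73} - \frac{444}{-53 + \left(- \frac{28}{13} + \frac{7}{55}\right) \left(- \frac{1}{14}\right)} = - \frac{29}{73} - \frac{444}{-53 - - \frac{207}{1430}} = - \frac{29}{73} - \frac{444}{-53 + \frac{207}{1430}} = - \frac{29}{73} - \frac{444}{- \frac{75583}{1430}} = - \frac{29}{73} - - \frac{634920}{75583} = - \frac{29}{73} + \frac{634920}{75583} = \frac{44157253}{5517559}$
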